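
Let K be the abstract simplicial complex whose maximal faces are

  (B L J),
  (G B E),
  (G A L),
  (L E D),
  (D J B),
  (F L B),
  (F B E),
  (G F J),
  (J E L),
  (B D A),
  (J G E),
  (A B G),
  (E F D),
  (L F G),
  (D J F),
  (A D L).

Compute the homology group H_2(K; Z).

H_2 ≅ Z.

Order the vertices as A < B < D < E < F < G < J < L. Listing each simplex with vertices in this order, K has dimension 2 with simplices:

  0-simplices (8): A, B, D, E, F, G, J, L
  1-simplices (24): AB, AD, AG, AL, BD, BE, BF, BG, BJ, BL, DE, DF, DJ, DL, EF, EG, EJ, EL, FG, FJ, FL, GJ, GL, JL
  2-simplices (16): ABD, ABG, ADL, AGL, BDJ, BEF, BEG, BFL, BJL, DEF, DEL, DFJ, EGJ, EJL, FGJ, FGL

giving chain groups C_0 ≅ Z^8, C_1 ≅ Z^24, C_2 ≅ Z^16.

∂_1: C_1 → C_0 maps an edge to its endpoints' difference, ∂[p,q] = q − p. For instance
  ∂BG = G − B.
The 8×24 boundary matrix has rank 7 and Smith normal form diag(1,1,1,1,1,1,1).

The boundary map ∂_2: C_2 → C_1 maps a triangle to the signed sum of its edges. For instance
  ∂DFJ = FJ − DJ + DF,
  ∂AGL = GL − AL + AG.
As a 24×16 matrix over Z this has rank 15, with invariant factors (1,1,1,1,1,1,1,1,1,1,1,1,1,1,1).

Reading off H_k = ker ∂_k / im ∂_{k+1}:

  H_2: rank ker ∂_2 − rank ∂_3 = (16 − 15) − 0 = 1, and there is no ∂_3, so H_2 ≅ Z.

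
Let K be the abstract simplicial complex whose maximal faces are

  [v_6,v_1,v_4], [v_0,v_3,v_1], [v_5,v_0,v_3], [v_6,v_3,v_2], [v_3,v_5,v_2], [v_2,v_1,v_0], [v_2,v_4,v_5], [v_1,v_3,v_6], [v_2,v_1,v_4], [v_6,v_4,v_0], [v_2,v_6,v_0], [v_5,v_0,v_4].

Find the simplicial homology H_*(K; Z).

Fix the vertex order v_0 < v_1 < v_2 < v_3 < v_4 < v_5 < v_6 and write every simplex with vertices in increasing order. Then dim K = 2 and the simplices of K are:

  0-simplices (7): [v_0], [v_1], [v_2], [v_3], [v_4], [v_5], [v_6]
  1-simplices (18): (18 of them)
  2-simplices (12): (12 of them)

so the chain groups are C_0 ≅ Z^7, C_1 ≅ Z^18, C_2 ≅ Z^12.

Boundary ∂_1: C_1 → C_0 is given by ∂[p,q] = [q] − [p]. For instance
  ∂[v_0,v_6] = [v_6] − [v_0].
This gives a 7×18 integer matrix of rank 6; reducing to Smith normal form yields diagonal entries (1,1,1,1,1,1).

Boundary ∂_2: C_2 → C_1 acts by ∂[p,q,r] = [q,r] − [p,r] + [p,q]. For instance
  ∂[v_0,v_4,v_5] = [v_4,v_5] − [v_0,v_5] + [v_0,v_4],
  ∂[v_0,v_1,v_3] = [v_1,v_3] − [v_0,v_3] + [v_0,v_1].
As a 18×12 matrix over Z this has rank 12, with invariant factors (1,1,1,1,1,1,1,1,1,1,1,2).

Reading off H_k = ker ∂_k / im ∂_{k+1}:

  H_0: rank C_0 − rank ∂_1 = 7 − 6 = 1, and the invariant factors of ∂_1 are all 1, so H_0 ≅ Z.
  H_1: rank ker ∂_1 − rank ∂_2 = (18 − 6) − 12 = 0, and ∂_2 has invariant factor 2 > 1, so H_1 ≅ Z/2.
  H_2: rank ker ∂_2 − rank ∂_3 = (12 − 12) − 0 = 0, and there is no ∂_3, so H_2 ≅ 0.

(K is a triangulation of the real projective plane RP^2.)

H_0 = Z,  H_1 = Z/2,  H_2 = 0.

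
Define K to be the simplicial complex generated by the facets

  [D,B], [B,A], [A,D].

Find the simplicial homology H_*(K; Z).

Order the vertices as A < B < D. Listing each simplex with vertices in this order, K has dimension 1 with simplices:

  0-simplices (3): A, B, D
  1-simplices (3): AB, AD, BD

so the chain groups are C_0 ≅ Z^3, C_1 ≅ Z^3.

∂_1: C_1 → C_0 is given by ∂[p,q] = [q] − [p]. For instance
  ∂BD = D − B.
This gives a 3×3 integer matrix of rank 2; reducing to Smith normal form yields diagonal entries (1,1).

Reading off H_k = ker ∂_k / im ∂_{k+1}:

  H_0: rank C_0 − rank ∂_1 = 3 − 2 = 1, and the invariant factors of ∂_1 are all 1, so H_0 = Z.
  H_1: rank ker ∂_1 − rank ∂_2 = (3 − 2) − 0 = 1, and there is no ∂_2, so H_1 = Z.

H_0 ≅ Z,  H_1 ≅ Z.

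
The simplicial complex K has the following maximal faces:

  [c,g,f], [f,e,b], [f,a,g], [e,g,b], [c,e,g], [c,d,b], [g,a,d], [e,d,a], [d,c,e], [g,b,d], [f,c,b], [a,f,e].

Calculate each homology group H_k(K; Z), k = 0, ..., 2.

H_0 ≅ Z,  H_1 ≅ Z/2,  H_2 = 0.

We work with the vertex ordering a < b < c < d < e < f < g. The simplices of K, each written with vertices in increasing order, are:

  0-simplices (7): a, b, c, d, e, f, g
  1-simplices (18): ad, ae, af, ag, bc, bd, be, bf, bg, cd, ce, cf, cg, de, dg, ef, eg, fg
  2-simplices (12): ade, adg, aef, afg, bcd, bcf, bdg, bef, beg, cde, ceg, cfg

giving chain groups C_0 ≅ Z^7, C_1 ≅ Z^18, C_2 ≅ Z^12.

∂_1: C_1 → C_0 is given by ∂[p,q] = [q] − [p]. For instance
  ∂af = f − a.
This gives a 7×18 integer matrix of rank 6; reducing to Smith normal form yields diagonal entries (1,1,1,1,1,1).

The boundary map ∂_2: C_2 → C_1 maps a triangle to the signed sum of its edges. For instance
  ∂adg = dg − ag + ad,
  ∂cfg = fg − cg + cf.
As a 18×12 matrix over Z this has rank 12, with invariant factors (1,1,1,1,1,1,1,1,1,1,1,2).

Computing H_k = (kernel of ∂_k) / (image of ∂_{k+1}):

  H_0: rank C_0 − rank ∂_1 = 7 − 6 = 1, and the invariant factors of ∂_1 are all 1, so H_0 ≅ Z.
  H_1: rank ker ∂_1 − rank ∂_2 = (18 − 6) − 12 = 0, and ∂_2 has invariant factor 2 > 1, so H_1 ≅ Z/2.
  H_2: rank ker ∂_2 − rank ∂_3 = (12 − 12) − 0 = 0, and there is no ∂_3, so H_2 ≅ 0.

As a check, the Euler characteristic is 7 − 18 + 12 = 1, which agrees with 1 − 0 + 0 = 1.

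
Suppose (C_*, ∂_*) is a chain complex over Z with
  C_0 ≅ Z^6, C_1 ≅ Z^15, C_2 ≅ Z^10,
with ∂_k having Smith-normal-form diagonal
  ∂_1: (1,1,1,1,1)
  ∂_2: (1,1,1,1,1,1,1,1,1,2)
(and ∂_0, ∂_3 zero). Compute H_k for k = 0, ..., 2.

H_0 = Z,  H_1 = Z/2Z,  H_2 = 0.

H_0: b_0 = 6 − 0 − 5 = 1; torsion from ∂_1 factors > 1: none. So H_0 = Z.
H_1: b_1 = 15 − 5 − 10 = 0; torsion from ∂_2 factors > 1: [2]. So H_1 = Z/2Z.
H_2: b_2 = 10 − 10 − 0 = 0; torsion from ∂_3 factors > 1: none. So H_2 = 0.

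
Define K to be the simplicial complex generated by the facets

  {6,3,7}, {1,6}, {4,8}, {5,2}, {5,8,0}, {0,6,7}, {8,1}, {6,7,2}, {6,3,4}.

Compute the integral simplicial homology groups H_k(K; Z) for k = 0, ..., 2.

Take the total order 0 < 1 < 2 < 3 < 4 < 5 < 6 < 7 < 8 on the vertex set. Then K (dimension 2) consists of the simplices:

  0-simplices (9): [0], [1], [2], [3], [4], [5], [6], [7], [8]
  1-simplices (16): [0,5], [0,6], [0,7], [0,8], [1,6], [1,8], [2,5], [2,6], [2,7], [3,4], [3,6], [3,7], [4,6], [4,8], [5,8], [6,7]
  2-simplices (5): [0,5,8], [0,6,7], [2,6,7], [3,4,6], [3,6,7]

Hence C_0 ≅ Z^9, C_1 ≅ Z^16, C_2 ≅ Z^5.

∂_1: C_1 → C_0 is given by ∂[p,q] = [q] − [p]. For instance
  ∂[0,5] = [5] − [0].
The 9×16 boundary matrix has rank 8 and Smith normal form diag(1,1,1,1,1,1,1,1).

∂_2: C_2 → C_1 acts by ∂[p,q,r] = [q,r] − [p,r] + [p,q]. For instance
  ∂[0,6,7] = [6,7] − [0,7] + [0,6],
  ∂[3,4,6] = [4,6] − [3,6] + [3,4].
The resulting 16×5 matrix has rank 5, and its Smith normal form has invariant factors (1,1,1,1,1).

Now H_k = ker ∂_k / im ∂_{k+1}, so:

  H_0: rank C_0 − rank ∂_1 = 9 − 8 = 1, and the invariant factors of ∂_1 are all 1, so H_0 = Z.
  H_1: rank ker ∂_1 − rank ∂_2 = (16 − 8) − 5 = 3, and the invariant factors of ∂_2 are all 1, so H_1 = Z^3.
  H_2: rank ker ∂_2 − rank ∂_3 = (5 − 5) − 0 = 0, and there is no ∂_3, so H_2 = 0.

As a check, the Euler characteristic is 9 − 16 + 5 = -2, which agrees with 1 − 3 + 0 = -2.

H_0 ≅ Z,  H_1 ≅ Z^3,  H_2 = 0.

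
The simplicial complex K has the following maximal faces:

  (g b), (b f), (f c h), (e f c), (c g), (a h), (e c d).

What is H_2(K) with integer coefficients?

H_2 ≅ 0.

K has 8 vertices, 11 edges, 3 triangles.
rank ∂_2 = 3, rank ∂_3 = 0 ⇒ b_2 = 3 − 3 − 0 = 0. So H_2 ≅ 0.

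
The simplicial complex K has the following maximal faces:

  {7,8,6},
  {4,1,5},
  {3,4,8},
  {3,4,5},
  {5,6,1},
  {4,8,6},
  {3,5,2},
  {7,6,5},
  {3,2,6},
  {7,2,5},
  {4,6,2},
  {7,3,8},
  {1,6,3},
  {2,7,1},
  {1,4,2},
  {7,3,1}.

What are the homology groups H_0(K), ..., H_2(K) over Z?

H_0 ≅ Z,  H_1 ≅ Z^2,  H_2 ≅ Z.

K has 8 vertices, 24 edges, 16 triangles.
rank ∂_0 = 0, rank ∂_1 = 7 ⇒ b_0 = 8 − 0 − 7 = 1; all invariant factors of ∂_1 are 1 so no torsion. So H_0 = Z.
rank ∂_1 = 7, rank ∂_2 = 15 ⇒ b_1 = 24 − 7 − 15 = 2; all invariant factors of ∂_2 are 1 so no torsion. So H_1 = Z^2.
rank ∂_2 = 15, rank ∂_3 = 0 ⇒ b_2 = 16 − 15 − 0 = 1. So H_2 = Z.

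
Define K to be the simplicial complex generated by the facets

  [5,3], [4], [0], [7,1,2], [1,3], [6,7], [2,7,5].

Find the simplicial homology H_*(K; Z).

Take the total order 0 < 1 < 2 < 3 < 4 < 5 < 6 < 7 on the vertex set. Then K (dimension 2) consists of the simplices:

  0-simplices (8): [0], [1], [2], [3], [4], [5], [6], [7]
  1-simplices (8): [1,2], [1,3], [1,7], [2,5], [2,7], [3,5], [5,7], [6,7]
  2-simplices (2): [1,2,7], [2,5,7]

Hence C_0 ≅ Z^8, C_1 ≅ Z^8, C_2 ≅ Z^2.

The boundary map ∂_1: C_1 → C_0 maps an edge to its endpoints' difference, ∂[p,q] = q − p. For instance
  ∂[3,5] = [5] − [3].
The 8×8 boundary matrix has rank 5 and Smith normal form diag(1,1,1,1,1).

∂_2: C_2 → C_1 acts by ∂[p,q,r] = [q,r] − [p,r] + [p,q]. For instance
  ∂[2,5,7] = [5,7] − [2,7] + [2,5],
  ∂[1,2,7] = [2,7] − [1,7] + [1,2].
As a 8×2 matrix over Z this has rank 2, with invariant factors (1,1).

From H_k ≅ ker(∂_k) / im(∂_{k+1}) we obtain:

  H_0: rank C_0 − rank ∂_1 = 8 − 5 = 3, and the invariant factors of ∂_1 are all 1, so H_0 = Z^3.
  H_1: rank ker ∂_1 − rank ∂_2 = (8 − 5) − 2 = 1, and the invariant factors of ∂_2 are all 1, so H_1 = Z.
  H_2: rank ker ∂_2 − rank ∂_3 = (2 − 2) − 0 = 0, and there is no ∂_3, so H_2 = 0.

H_0 ≅ Z^3,  H_1 ≅ Z,  H_2 = 0.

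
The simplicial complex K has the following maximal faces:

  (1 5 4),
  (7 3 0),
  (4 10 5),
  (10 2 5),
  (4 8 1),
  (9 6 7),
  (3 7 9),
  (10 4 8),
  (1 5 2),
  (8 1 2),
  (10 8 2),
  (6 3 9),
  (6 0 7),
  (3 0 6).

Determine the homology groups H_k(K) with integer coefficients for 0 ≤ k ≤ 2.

We work with the vertex ordering 0 < 1 < 2 < 3 < 4 < 5 < 6 < 7 < 8 < 9 < 10. The simplices of K, each written with vertices in increasing order, are:

  0-simplices (11): [0], [1], [2], [3], [4], [5], [6], [7], [8], [9], [10]
  1-simplices (21): [0,3], [0,6], [0,7], [1,2], [1,4], [1,5], [1,8], [2,5], [2,8], [2,10], [3,6], [3,7], [3,9], [4,5], [4,8], [4,10], [5,10], [6,7], [6,9], [7,9], [8,10]
  2-simplices (14): [0,3,6], [0,3,7], [0,6,7], [1,2,5], [1,2,8], [1,4,5], [1,4,8], [2,5,10], [2,8,10], [3,6,9], [3,7,9], [4,5,10], [4,8,10], [6,7,9]

so the chain groups are C_0 ≅ Z^11, C_1 ≅ Z^21, C_2 ≅ Z^14.

∂_1: C_1 → C_0 is given by ∂[p,q] = [q] − [p].
The 11×21 boundary matrix has rank 9 and Smith normal form diag(1,1,1,1,1,1,1,1,1).

Boundary ∂_2: C_2 → C_1 acts by ∂[p,q,r] = [q,r] − [p,r] + [p,q]. For instance
  ∂[6,7,9] = [7,9] − [6,9] + [6,7],
  ∂[3,6,9] = [6,9] − [3,9] + [3,6].
As a 21×14 matrix over Z this has rank 12, with invariant factors (1,1,1,1,1,1,1,1,1,1,1,1).

Computing H_k = (kernel of ∂_k) / (image of ∂_{k+1}):

  H_0: rank C_0 − rank ∂_1 = 11 − 9 = 2, and the invariant factors of ∂_1 are all 1, so H_0 ≅ Z^2.
  H_1: rank ker ∂_1 − rank ∂_2 = (21 − 9) − 12 = 0, and the invariant factors of ∂_2 are all 1, so H_1 ≅ 0.
  H_2: rank ker ∂_2 − rank ∂_3 = (14 − 12) − 0 = 2, and there is no ∂_3, so H_2 ≅ Z^2.

As a check, the Euler characteristic is 11 − 21 + 14 = 4, which agrees with 2 − 0 + 2 = 4.

H_0 ≅ Z^2,  H_1 = 0,  H_2 ≅ Z^2.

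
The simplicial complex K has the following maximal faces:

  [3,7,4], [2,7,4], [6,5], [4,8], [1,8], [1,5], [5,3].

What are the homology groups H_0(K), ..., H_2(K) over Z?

Take the total order 1 < 2 < 3 < 4 < 5 < 6 < 7 < 8 on the vertex set. Then K (dimension 2) consists of the simplices:

  0-simplices (8): [1], [2], [3], [4], [5], [6], [7], [8]
  1-simplices (10): [1,5], [1,8], [2,4], [2,7], [3,4], [3,5], [3,7], [4,7], [4,8], [5,6]
  2-simplices (2): [2,4,7], [3,4,7]

giving chain groups C_0 ≅ Z^8, C_1 ≅ Z^10, C_2 ≅ Z^2.

∂_1: C_1 → C_0 maps an edge to its endpoints' difference, ∂[p,q] = q − p.
The 8×10 boundary matrix has rank 7 and Smith normal form diag(1,1,1,1,1,1,1).

∂_2: C_2 → C_1 acts by ∂[p,q,r] = [q,r] − [p,r] + [p,q]. For instance
  ∂[2,4,7] = [4,7] − [2,7] + [2,4],
  ∂[3,4,7] = [4,7] − [3,7] + [3,4].
The 10×2 boundary matrix has rank 2 and Smith normal form diag(1,1).

Reading off H_k = ker ∂_k / im ∂_{k+1}:

  H_0: rank C_0 − rank ∂_1 = 8 − 7 = 1, and the invariant factors of ∂_1 are all 1, so H_0 = Z.
  H_1: rank ker ∂_1 − rank ∂_2 = (10 − 7) − 2 = 1, and the invariant factors of ∂_2 are all 1, so H_1 = Z.
  H_2: rank ker ∂_2 − rank ∂_3 = (2 − 2) − 0 = 0, and there is no ∂_3, so H_2 = 0.

As a check, the Euler characteristic is 8 − 10 + 2 = 0, which agrees with 1 − 1 + 0 = 0.

H_0 ≅ Z,  H_1 ≅ Z,  H_2 = 0.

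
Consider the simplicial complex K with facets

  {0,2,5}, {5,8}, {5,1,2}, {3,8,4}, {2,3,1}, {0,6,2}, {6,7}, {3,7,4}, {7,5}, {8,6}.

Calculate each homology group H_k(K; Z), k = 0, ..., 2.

H_0 = Z,  H_1 = Z^4,  H_2 = 0.

K has 9 vertices, 18 edges, 6 triangles.
rank ∂_0 = 0, rank ∂_1 = 8 ⇒ b_0 = 9 − 0 − 8 = 1; all invariant factors of ∂_1 are 1 so no torsion. So H_0 = Z.
rank ∂_1 = 8, rank ∂_2 = 6 ⇒ b_1 = 18 − 8 − 6 = 4; all invariant factors of ∂_2 are 1 so no torsion. So H_1 = Z^4.
rank ∂_2 = 6, rank ∂_3 = 0 ⇒ b_2 = 6 − 6 − 0 = 0. So H_2 = 0.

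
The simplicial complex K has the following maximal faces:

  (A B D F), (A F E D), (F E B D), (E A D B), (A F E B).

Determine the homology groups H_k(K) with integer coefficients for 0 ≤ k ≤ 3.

H_0 ≅ Z,  H_1 = 0,  H_2 = 0,  H_3 ≅ Z.

K has 5 vertices, 10 edges, 10 triangles, 5 3-simplices.
rank ∂_0 = 0, rank ∂_1 = 4 ⇒ b_0 = 5 − 0 − 4 = 1; all invariant factors of ∂_1 are 1 so no torsion. So H_0 ≅ Z.
rank ∂_1 = 4, rank ∂_2 = 6 ⇒ b_1 = 10 − 4 − 6 = 0; all invariant factors of ∂_2 are 1 so no torsion. So H_1 ≅ 0.
rank ∂_2 = 6, rank ∂_3 = 4 ⇒ b_2 = 10 − 6 − 4 = 0; all invariant factors of ∂_3 are 1 so no torsion. So H_2 ≅ 0.
rank ∂_3 = 4, rank ∂_4 = 0 ⇒ b_3 = 5 − 4 − 0 = 1. So H_3 ≅ Z.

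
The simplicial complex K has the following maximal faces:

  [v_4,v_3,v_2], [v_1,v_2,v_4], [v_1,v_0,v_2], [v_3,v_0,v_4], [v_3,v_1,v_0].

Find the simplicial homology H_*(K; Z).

K has 5 vertices, 10 edges, 5 triangles.
rank ∂_0 = 0, rank ∂_1 = 4 ⇒ b_0 = 5 − 0 − 4 = 1; all invariant factors of ∂_1 are 1 so no torsion. So H_0 = Z.
rank ∂_1 = 4, rank ∂_2 = 5 ⇒ b_1 = 10 − 4 − 5 = 1; all invariant factors of ∂_2 are 1 so no torsion. So H_1 = Z.
rank ∂_2 = 5, rank ∂_3 = 0 ⇒ b_2 = 5 − 5 − 0 = 0. So H_2 = 0.

H_0 ≅ Z,  H_1 ≅ Z,  H_2 = 0.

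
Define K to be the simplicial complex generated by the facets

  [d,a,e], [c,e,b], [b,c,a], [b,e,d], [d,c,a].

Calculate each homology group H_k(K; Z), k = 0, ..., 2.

We work with the vertex ordering a < b < c < d < e. The simplices of K, each written with vertices in increasing order, are:

  0-simplices (5): a, b, c, d, e
  1-simplices (10): ab, ac, ad, ae, bc, bd, be, cd, ce, de
  2-simplices (5): abc, acd, ade, bce, bde

so the chain groups are C_0 ≅ Z^5, C_1 ≅ Z^10, C_2 ≅ Z^5.

Boundary ∂_1: C_1 → C_0 maps an edge to its endpoints' difference, ∂[p,q] = q − p. For instance
  ∂ab = b − a.
The 5×10 boundary matrix has rank 4 and Smith normal form diag(1,1,1,1).

∂_2: C_2 → C_1 sends each 2-simplex [p,q,r] to [q,r] − [p,r] + [p,q]. For instance
  ∂acd = cd − ad + ac,
  ∂bde = de − be + bd.
The 10×5 boundary matrix has rank 5 and Smith normal form diag(1,1,1,1,1).

Computing H_k = (kernel of ∂_k) / (image of ∂_{k+1}):

  H_0: rank C_0 − rank ∂_1 = 5 − 4 = 1, and the invariant factors of ∂_1 are all 1, so H_0 ≅ Z.
  H_1: rank ker ∂_1 − rank ∂_2 = (10 − 4) − 5 = 1, and the invariant factors of ∂_2 are all 1, so H_1 ≅ Z.
  H_2: rank ker ∂_2 − rank ∂_3 = (5 − 5) − 0 = 0, and there is no ∂_3, so H_2 ≅ 0.

H_0 = Z,  H_1 = Z,  H_2 = 0.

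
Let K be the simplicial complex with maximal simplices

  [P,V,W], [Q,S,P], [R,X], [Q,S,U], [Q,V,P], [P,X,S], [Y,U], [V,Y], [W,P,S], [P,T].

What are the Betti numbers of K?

Order the vertices as P < Q < R < S < T < U < V < W < X < Y. Listing each simplex with vertices in this order, K has dimension 2 with simplices:

  0-simplices (10): P, Q, R, S, T, U, V, W, X, Y
  1-simplices (16): PQ, PS, PT, PV, PW, PX, QS, QU, QV, RX, SU, SW, SX, UY, VW, VY
  2-simplices (6): PQS, PQV, PSW, PSX, PVW, QSU

Hence C_0 ≅ Z^10, C_1 ≅ Z^16, C_2 ≅ Z^6.

Boundary ∂_1: C_1 → C_0 is given by ∂[p,q] = [q] − [p].
The 10×16 boundary matrix has rank 9 and Smith normal form diag(1,1,1,1,1,1,1,1,1).

∂_2: C_2 → C_1 sends each 2-simplex [p,q,r] to [q,r] − [p,r] + [p,q]. For instance
  ∂PQS = QS − PS + PQ,
  ∂PVW = VW − PW + PV.
This gives a 16×6 integer matrix of rank 6; reducing to Smith normal form yields diagonal entries (1,1,1,1,1,1).

Now H_k = ker ∂_k / im ∂_{k+1}, so:

  H_0: rank C_0 − rank ∂_1 = 10 − 9 = 1, and the invariant factors of ∂_1 are all 1, so H_0 ≅ Z.
  H_1: rank ker ∂_1 − rank ∂_2 = (16 − 9) − 6 = 1, and the invariant factors of ∂_2 are all 1, so H_1 ≅ Z.
  H_2: rank ker ∂_2 − rank ∂_3 = (6 − 6) − 0 = 0, and there is no ∂_3, so H_2 ≅ 0.

Hence the Betti numbers are b_0 = 1, b_1 = 1, b_2 = 0.

b_0 = 1, b_1 = 1, b_2 = 0.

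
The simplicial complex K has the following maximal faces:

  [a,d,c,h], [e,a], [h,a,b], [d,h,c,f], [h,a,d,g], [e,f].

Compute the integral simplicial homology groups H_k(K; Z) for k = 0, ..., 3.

Order the vertices as a < b < c < d < e < f < g < h. Listing each simplex with vertices in this order, K has dimension 3 with simplices:

  0-simplices (8): a, b, c, d, e, f, g, h
  1-simplices (16): ab, ac, ad, ae, ag, ah, bh, cd, cf, ch, df, dg, dh, ef, fh, gh
  2-simplices (11): abh, acd, ach, adg, adh, agh, cdf, cdh, cfh, dfh, dgh
  3-simplices (3): acdh, adgh, cdfh

Hence C_0 ≅ Z^8, C_1 ≅ Z^16, C_2 ≅ Z^11, C_3 ≅ Z^3.

Boundary ∂_1: C_1 → C_0 sends each edge [p,q] (with p < q) to q − p.
The 8×16 boundary matrix has rank 7 and Smith normal form diag(1,1,1,1,1,1,1).

Boundary ∂_2: C_2 → C_1 acts by ∂[p,q,r] = [q,r] − [p,r] + [p,q]. For instance
  ∂acd = cd − ad + ac,
  ∂ach = ch − ah + ac.
The resulting 16×11 matrix has rank 8, and its Smith normal form has invariant factors (1,1,1,1,1,1,1,1).

The boundary map ∂_3: C_3 → C_2 sends each 3-simplex σ to the alternating sum Σ_i (−1)^i (σ with its i-th vertex removed). For instance
  ∂acdh = cdh − adh + ach − acd,
  ∂adgh = dgh − agh + adh − adg.
As a 11×3 matrix over Z this has rank 3, with invariant factors (1,1,1).

Computing H_k = (kernel of ∂_k) / (image of ∂_{k+1}):

  H_0: rank C_0 − rank ∂_1 = 8 − 7 = 1, and the invariant factors of ∂_1 are all 1, so H_0 ≅ Z.
  H_1: rank ker ∂_1 − rank ∂_2 = (16 − 7) − 8 = 1, and the invariant factors of ∂_2 are all 1, so H_1 ≅ Z.
  H_2: rank ker ∂_2 − rank ∂_3 = (11 − 8) − 3 = 0, and the invariant factors of ∂_3 are all 1, so H_2 ≅ 0.
  H_3: rank ker ∂_3 − rank ∂_4 = (3 − 3) − 0 = 0, and there is no ∂_4, so H_3 ≅ 0.

As a check, the Euler characteristic is 8 − 16 + 11 − 3 = 0, which agrees with 1 − 1 + 0 − 0 = 0.

H_0 = Z,  H_1 = Z,  H_2 = 0,  H_3 = 0.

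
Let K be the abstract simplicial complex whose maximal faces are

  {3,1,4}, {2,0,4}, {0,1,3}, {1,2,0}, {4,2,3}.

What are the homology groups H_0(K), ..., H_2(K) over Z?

Fix the vertex order 0 < 1 < 2 < 3 < 4 and write every simplex with vertices in increasing order. Then dim K = 2 and the simplices of K are:

  0-simplices (5): [0], [1], [2], [3], [4]
  1-simplices (10): [0,1], [0,2], [0,3], [0,4], [1,2], [1,3], [1,4], [2,3], [2,4], [3,4]
  2-simplices (5): [0,1,2], [0,1,3], [0,2,4], [1,3,4], [2,3,4]

Hence C_0 ≅ Z^5, C_1 ≅ Z^10, C_2 ≅ Z^5.

Boundary ∂_1: C_1 → C_0 is given by ∂[p,q] = [q] − [p].
As a 5×10 matrix over Z this has rank 4, with invariant factors (1,1,1,1).

∂_2: C_2 → C_1 acts by ∂[p,q,r] = [q,r] − [p,r] + [p,q]. For instance
  ∂[0,1,2] = [1,2] − [0,2] + [0,1],
  ∂[0,2,4] = [2,4] − [0,4] + [0,2].
The 10×5 boundary matrix has rank 5 and Smith normal form diag(1,1,1,1,1).

From H_k ≅ ker(∂_k) / im(∂_{k+1}) we obtain:

  H_0: rank C_0 − rank ∂_1 = 5 − 4 = 1, and the invariant factors of ∂_1 are all 1, so H_0 = Z.
  H_1: rank ker ∂_1 − rank ∂_2 = (10 − 4) − 5 = 1, and the invariant factors of ∂_2 are all 1, so H_1 = Z.
  H_2: rank ker ∂_2 − rank ∂_3 = (5 − 5) − 0 = 0, and there is no ∂_3, so H_2 = 0.

As a check, the Euler characteristic is 5 − 10 + 5 = 0, which agrees with 1 − 1 + 0 = 0.

H_0 = Z,  H_1 = Z,  H_2 = 0.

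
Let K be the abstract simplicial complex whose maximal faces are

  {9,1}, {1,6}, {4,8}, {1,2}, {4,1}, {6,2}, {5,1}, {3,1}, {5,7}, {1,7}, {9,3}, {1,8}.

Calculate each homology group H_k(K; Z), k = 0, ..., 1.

H_0 ≅ Z,  H_1 ≅ Z^4.

K has 9 vertices, 12 edges.
rank ∂_0 = 0, rank ∂_1 = 8 ⇒ b_0 = 9 − 0 − 8 = 1; all invariant factors of ∂_1 are 1 so no torsion. So H_0 = Z.
rank ∂_1 = 8, rank ∂_2 = 0 ⇒ b_1 = 12 − 8 − 0 = 4. So H_1 = Z^4.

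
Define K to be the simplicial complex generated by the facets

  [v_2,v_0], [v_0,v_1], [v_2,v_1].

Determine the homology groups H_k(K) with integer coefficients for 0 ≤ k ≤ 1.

Fix the vertex order v_0 < v_1 < v_2 and write every simplex with vertices in increasing order. Then dim K = 1 and the simplices of K are:

  0-simplices (3): [v_0], [v_1], [v_2]
  1-simplices (3): [v_0,v_1], [v_0,v_2], [v_1,v_2]

Hence C_0 ≅ Z^3, C_1 ≅ Z^3.

∂_1: C_1 → C_0 sends each edge [p,q] (with p < q) to q − p.
The resulting 3×3 matrix has rank 2, and its Smith normal form has invariant factors (1,1).

Now H_k = ker ∂_k / im ∂_{k+1}, so:

  H_0: rank C_0 − rank ∂_1 = 3 − 2 = 1, and the invariant factors of ∂_1 are all 1, so H_0 ≅ Z.
  H_1: rank ker ∂_1 − rank ∂_2 = (3 − 2) − 0 = 1, and there is no ∂_2, so H_1 ≅ Z.

(K is a triangulation of the circle S^1.)

H_0 = Z,  H_1 = Z.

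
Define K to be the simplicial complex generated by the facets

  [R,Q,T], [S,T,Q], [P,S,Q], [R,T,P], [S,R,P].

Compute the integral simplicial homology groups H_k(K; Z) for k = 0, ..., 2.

Take the total order P < Q < R < S < T on the vertex set. Then K (dimension 2) consists of the simplices:

  0-simplices (5): P, Q, R, S, T
  1-simplices (10): PQ, PR, PS, PT, QR, QS, QT, RS, RT, ST
  2-simplices (5): PQS, PRS, PRT, QRT, QST

giving chain groups C_0 ≅ Z^5, C_1 ≅ Z^10, C_2 ≅ Z^5.

∂_1: C_1 → C_0 maps an edge to its endpoints' difference, ∂[p,q] = q − p. For instance
  ∂RS = S − R.
The 5×10 boundary matrix has rank 4 and Smith normal form diag(1,1,1,1).

∂_2: C_2 → C_1 sends each 2-simplex [p,q,r] to [q,r] − [p,r] + [p,q]. For instance
  ∂QST = ST − QT + QS,
  ∂PQS = QS − PS + PQ.
As a 10×5 matrix over Z this has rank 5, with invariant factors (1,1,1,1,1).

Computing H_k = (kernel of ∂_k) / (image of ∂_{k+1}):

  H_0: rank C_0 − rank ∂_1 = 5 − 4 = 1, and the invariant factors of ∂_1 are all 1, so H_0 ≅ Z.
  H_1: rank ker ∂_1 − rank ∂_2 = (10 − 4) − 5 = 1, and the invariant factors of ∂_2 are all 1, so H_1 ≅ Z.
  H_2: rank ker ∂_2 − rank ∂_3 = (5 − 5) − 0 = 0, and there is no ∂_3, so H_2 ≅ 0.

As a check, the Euler characteristic is 5 − 10 + 5 = 0, which agrees with 1 − 1 + 0 = 0.
(K is a triangulation of the Möbius band.)

H_0 ≅ Z,  H_1 ≅ Z,  H_2 = 0.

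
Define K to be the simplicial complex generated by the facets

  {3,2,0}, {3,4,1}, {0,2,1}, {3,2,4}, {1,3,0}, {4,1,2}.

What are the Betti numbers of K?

b_0 = 1, b_1 = 0, b_2 = 1.

Take the total order 0 < 1 < 2 < 3 < 4 on the vertex set. Then K (dimension 2) consists of the simplices:

  0-simplices (5): [0], [1], [2], [3], [4]
  1-simplices (9): [0,1], [0,2], [0,3], [1,2], [1,3], [1,4], [2,3], [2,4], [3,4]
  2-simplices (6): [0,1,2], [0,1,3], [0,2,3], [1,2,4], [1,3,4], [2,3,4]

Hence C_0 ≅ Z^5, C_1 ≅ Z^9, C_2 ≅ Z^6.

∂_1: C_1 → C_0 maps an edge to its endpoints' difference, ∂[p,q] = q − p.
The 5×9 boundary matrix has rank 4 and Smith normal form diag(1,1,1,1).

The boundary map ∂_2: C_2 → C_1 sends each 2-simplex [p,q,r] to [q,r] − [p,r] + [p,q]. For instance
  ∂[0,1,2] = [1,2] − [0,2] + [0,1],
  ∂[2,3,4] = [3,4] − [2,4] + [2,3].
This gives a 9×6 integer matrix of rank 5; reducing to Smith normal form yields diagonal entries (1,1,1,1,1).

From H_k ≅ ker(∂_k) / im(∂_{k+1}) we obtain:

  H_0: rank C_0 − rank ∂_1 = 5 − 4 = 1, and the invariant factors of ∂_1 are all 1, so H_0 ≅ Z.
  H_1: rank ker ∂_1 − rank ∂_2 = (9 − 4) − 5 = 0, and the invariant factors of ∂_2 are all 1, so H_1 ≅ 0.
  H_2: rank ker ∂_2 − rank ∂_3 = (6 − 5) − 0 = 1, and there is no ∂_3, so H_2 ≅ Z.

(K is a triangulation of the 2-sphere S^2.)

Hence the Betti numbers are b_0 = 1, b_1 = 0, b_2 = 1.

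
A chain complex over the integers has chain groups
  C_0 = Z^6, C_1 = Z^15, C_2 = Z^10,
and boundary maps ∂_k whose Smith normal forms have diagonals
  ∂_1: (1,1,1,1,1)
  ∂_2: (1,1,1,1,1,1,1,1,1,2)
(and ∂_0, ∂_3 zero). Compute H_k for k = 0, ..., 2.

H_0: b_0 = 6 − 0 − 5 = 1; torsion from ∂_1 factors > 1: none. So H_0 = Z.
H_1: b_1 = 15 − 5 − 10 = 0; torsion from ∂_2 factors > 1: [2]. So H_1 = Z_2.
H_2: b_2 = 10 − 10 − 0 = 0; torsion from ∂_3 factors > 1: none. So H_2 = 0.

H_0 = Z,  H_1 = Z_2,  H_2 = 0.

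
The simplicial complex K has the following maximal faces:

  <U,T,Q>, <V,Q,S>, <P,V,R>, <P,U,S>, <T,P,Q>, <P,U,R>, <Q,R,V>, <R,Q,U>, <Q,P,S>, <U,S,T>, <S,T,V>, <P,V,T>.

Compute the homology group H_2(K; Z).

H_2 = 0.

Take the total order P < Q < R < S < T < U < V on the vertex set. Then K (dimension 2) consists of the simplices:

  0-simplices (7): P, Q, R, S, T, U, V
  1-simplices (18): PQ, PR, PS, PT, PU, PV, QR, QS, QT, QU, QV, RU, RV, ST, SU, SV, TU, TV
  2-simplices (12): PQS, PQT, PRU, PRV, PSU, PTV, QRU, QRV, QSV, QTU, STU, STV

giving chain groups C_0 ≅ Z^7, C_1 ≅ Z^18, C_2 ≅ Z^12.

Boundary ∂_1: C_1 → C_0 sends each edge [p,q] (with p < q) to q − p.
The 7×18 boundary matrix has rank 6 and Smith normal form diag(1,1,1,1,1,1).

The boundary map ∂_2: C_2 → C_1 sends each 2-simplex [p,q,r] to [q,r] − [p,r] + [p,q]. For instance
  ∂STU = TU − SU + ST,
  ∂PQS = QS − PS + PQ.
As a 18×12 matrix over Z this has rank 12, with invariant factors (1,1,1,1,1,1,1,1,1,1,1,2).

From H_k ≅ ker(∂_k) / im(∂_{k+1}) we obtain:

  H_2: rank ker ∂_2 − rank ∂_3 = (12 − 12) − 0 = 0, and there is no ∂_3, so H_2 = 0.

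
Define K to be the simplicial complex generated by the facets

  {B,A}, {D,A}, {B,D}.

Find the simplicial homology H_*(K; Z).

H_0 ≅ Z,  H_1 ≅ Z.

Order the vertices as A < B < D. Listing each simplex with vertices in this order, K has dimension 1 with simplices:

  0-simplices (3): A, B, D
  1-simplices (3): AB, AD, BD

so the chain groups are C_0 ≅ Z^3, C_1 ≅ Z^3.

The boundary map ∂_1: C_1 → C_0 sends each edge [p,q] (with p < q) to q − p.
The resulting 3×3 matrix has rank 2, and its Smith normal form has invariant factors (1,1).

Reading off H_k = ker ∂_k / im ∂_{k+1}:

  H_0: rank C_0 − rank ∂_1 = 3 − 2 = 1, and the invariant factors of ∂_1 are all 1, so H_0 = Z.
  H_1: rank ker ∂_1 − rank ∂_2 = (3 − 2) − 0 = 1, and there is no ∂_2, so H_1 = Z.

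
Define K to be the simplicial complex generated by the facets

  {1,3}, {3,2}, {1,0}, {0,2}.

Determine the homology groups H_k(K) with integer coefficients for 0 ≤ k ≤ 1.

H_0 ≅ Z,  H_1 ≅ Z.

We work with the vertex ordering 0 < 1 < 2 < 3. The simplices of K, each written with vertices in increasing order, are:

  0-simplices (4): [0], [1], [2], [3]
  1-simplices (4): [0,1], [0,2], [1,3], [2,3]

giving chain groups C_0 ≅ Z^4, C_1 ≅ Z^4.

∂_1: C_1 → C_0 is given by ∂[p,q] = [q] − [p]. For instance
  ∂[0,2] = [2] − [0].
As a 4×4 matrix over Z this has rank 3, with invariant factors (1,1,1).

Reading off H_k = ker ∂_k / im ∂_{k+1}:

  H_0: rank C_0 − rank ∂_1 = 4 − 3 = 1, and the invariant factors of ∂_1 are all 1, so H_0 ≅ Z.
  H_1: rank ker ∂_1 − rank ∂_2 = (4 − 3) − 0 = 1, and there is no ∂_2, so H_1 ≅ Z.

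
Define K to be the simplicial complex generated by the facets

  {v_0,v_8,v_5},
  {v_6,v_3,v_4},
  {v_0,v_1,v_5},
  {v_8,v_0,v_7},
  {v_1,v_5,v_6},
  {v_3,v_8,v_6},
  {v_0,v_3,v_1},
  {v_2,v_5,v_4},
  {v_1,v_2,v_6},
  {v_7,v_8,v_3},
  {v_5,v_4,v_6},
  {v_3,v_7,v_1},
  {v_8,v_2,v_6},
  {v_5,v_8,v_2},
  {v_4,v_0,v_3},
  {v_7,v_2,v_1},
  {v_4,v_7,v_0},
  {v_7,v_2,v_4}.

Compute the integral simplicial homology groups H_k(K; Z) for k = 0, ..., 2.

H_0 = Z,  H_1 = Z ⊕ Z/2,  H_2 = 0.

K has 9 vertices, 27 edges, 18 triangles.
rank ∂_0 = 0, rank ∂_1 = 8 ⇒ b_0 = 9 − 0 − 8 = 1; all invariant factors of ∂_1 are 1 so no torsion. So H_0 ≅ Z.
rank ∂_1 = 8, rank ∂_2 = 18 ⇒ b_1 = 27 − 8 − 18 = 1; ∂_2 has invariant factor(s) [2] giving torsion. So H_1 ≅ Z ⊕ Z/2.
rank ∂_2 = 18, rank ∂_3 = 0 ⇒ b_2 = 18 − 18 − 0 = 0. So H_2 ≅ 0.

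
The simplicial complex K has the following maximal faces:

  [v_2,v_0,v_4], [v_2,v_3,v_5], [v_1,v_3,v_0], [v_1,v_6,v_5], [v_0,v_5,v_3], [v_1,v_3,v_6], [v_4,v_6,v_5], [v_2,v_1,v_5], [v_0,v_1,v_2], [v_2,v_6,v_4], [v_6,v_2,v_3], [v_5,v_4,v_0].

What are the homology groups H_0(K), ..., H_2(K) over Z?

We work with the vertex ordering v_0 < v_1 < v_2 < v_3 < v_4 < v_5 < v_6. The simplices of K, each written with vertices in increasing order, are:

  0-simplices (7): [v_0], [v_1], [v_2], [v_3], [v_4], [v_5], [v_6]
  1-simplices (18): (18 of them)
  2-simplices (12): (12 of them)

giving chain groups C_0 ≅ Z^7, C_1 ≅ Z^18, C_2 ≅ Z^12.

Boundary ∂_1: C_1 → C_0 maps an edge to its endpoints' difference, ∂[p,q] = q − p. For instance
  ∂[v_2,v_3] = [v_3] − [v_2].
The resulting 7×18 matrix has rank 6, and its Smith normal form has invariant factors (1,1,1,1,1,1).

The boundary map ∂_2: C_2 → C_1 acts by ∂[p,q,r] = [q,r] − [p,r] + [p,q]. For instance
  ∂[v_0,v_3,v_5] = [v_3,v_5] − [v_0,v_5] + [v_0,v_3],
  ∂[v_1,v_3,v_6] = [v_3,v_6] − [v_1,v_6] + [v_1,v_3].
The resulting 18×12 matrix has rank 12, and its Smith normal form has invariant factors (1,1,1,1,1,1,1,1,1,1,1,2).

Computing H_k = (kernel of ∂_k) / (image of ∂_{k+1}):

  H_0: rank C_0 − rank ∂_1 = 7 − 6 = 1, and the invariant factors of ∂_1 are all 1, so H_0 = Z.
  H_1: rank ker ∂_1 − rank ∂_2 = (18 − 6) − 12 = 0, and ∂_2 has invariant factor 2 > 1, so H_1 = Z/2.
  H_2: rank ker ∂_2 − rank ∂_3 = (12 − 12) − 0 = 0, and there is no ∂_3, so H_2 = 0.

As a check, the Euler characteristic is 7 − 18 + 12 = 1, which agrees with 1 − 0 + 0 = 1.

H_0 = Z,  H_1 = Z/2,  H_2 = 0.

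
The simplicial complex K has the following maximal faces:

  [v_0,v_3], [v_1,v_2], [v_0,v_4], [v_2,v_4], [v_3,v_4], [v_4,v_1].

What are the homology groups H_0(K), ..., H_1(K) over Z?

We work with the vertex ordering v_0 < v_1 < v_2 < v_3 < v_4. The simplices of K, each written with vertices in increasing order, are:

  0-simplices (5): [v_0], [v_1], [v_2], [v_3], [v_4]
  1-simplices (6): [v_0,v_3], [v_0,v_4], [v_1,v_2], [v_1,v_4], [v_2,v_4], [v_3,v_4]

Hence C_0 ≅ Z^5, C_1 ≅ Z^6.

Boundary ∂_1: C_1 → C_0 maps an edge to its endpoints' difference, ∂[p,q] = q − p. For instance
  ∂[v_1,v_2] = [v_2] − [v_1].
The 5×6 boundary matrix has rank 4 and Smith normal form diag(1,1,1,1).

Now H_k = ker ∂_k / im ∂_{k+1}, so:

  H_0: rank C_0 − rank ∂_1 = 5 − 4 = 1, and the invariant factors of ∂_1 are all 1, so H_0 = Z.
  H_1: rank ker ∂_1 − rank ∂_2 = (6 − 4) − 0 = 2, and there is no ∂_2, so H_1 = Z^2.

(K is a triangulation of a wedge of 2 circles.)

H_0 = Z,  H_1 = Z^2.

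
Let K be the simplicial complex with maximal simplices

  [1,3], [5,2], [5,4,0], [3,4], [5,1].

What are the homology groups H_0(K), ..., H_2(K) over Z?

Order the vertices as 0 < 1 < 2 < 3 < 4 < 5. Listing each simplex with vertices in this order, K has dimension 2 with simplices:

  0-simplices (6): [0], [1], [2], [3], [4], [5]
  1-simplices (7): [0,4], [0,5], [1,3], [1,5], [2,5], [3,4], [4,5]
  2-simplices (1): [0,4,5]

giving chain groups C_0 ≅ Z^6, C_1 ≅ Z^7, C_2 ≅ Z^1.

Boundary ∂_1: C_1 → C_0 maps an edge to its endpoints' difference, ∂[p,q] = q − p.
The resulting 6×7 matrix has rank 5, and its Smith normal form has invariant factors (1,1,1,1,1).

The boundary map ∂_2: C_2 → C_1 maps a triangle to the signed sum of its edges. For instance
  ∂[0,4,5] = [4,5] − [0,5] + [0,4].
As a 7×1 matrix over Z this has rank 1, with invariant factors (1).

From H_k ≅ ker(∂_k) / im(∂_{k+1}) we obtain:

  H_0: rank C_0 − rank ∂_1 = 6 − 5 = 1, and the invariant factors of ∂_1 are all 1, so H_0 ≅ Z.
  H_1: rank ker ∂_1 − rank ∂_2 = (7 − 5) − 1 = 1, and the invariant factors of ∂_2 are all 1, so H_1 ≅ Z.
  H_2: rank ker ∂_2 − rank ∂_3 = (1 − 1) − 0 = 0, and there is no ∂_3, so H_2 ≅ 0.

H_0 = Z,  H_1 = Z,  H_2 = 0.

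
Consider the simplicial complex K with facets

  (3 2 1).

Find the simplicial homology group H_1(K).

K has 3 vertices, 3 edges, 1 triangle.
rank ∂_1 = 2, rank ∂_2 = 1 ⇒ b_1 = 3 − 2 − 1 = 0; all invariant factors of ∂_2 are 1 so no torsion. So H_1 ≅ 0.

H_1 ≅ 0.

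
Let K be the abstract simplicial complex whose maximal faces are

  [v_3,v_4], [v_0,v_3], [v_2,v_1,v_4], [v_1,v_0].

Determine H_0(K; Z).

Fix the vertex order v_0 < v_1 < v_2 < v_3 < v_4 and write every simplex with vertices in increasing order. Then dim K = 2 and the simplices of K are:

  0-simplices (5): [v_0], [v_1], [v_2], [v_3], [v_4]
  1-simplices (6): [v_0,v_1], [v_0,v_3], [v_1,v_2], [v_1,v_4], [v_2,v_4], [v_3,v_4]
  2-simplices (1): [v_1,v_2,v_4]

giving chain groups C_0 ≅ Z^5, C_1 ≅ Z^6, C_2 ≅ Z^1.

Boundary ∂_1: C_1 → C_0 sends each edge [p,q] (with p < q) to q − p. For instance
  ∂[v_1,v_4] = [v_4] − [v_1].
As a 5×6 matrix over Z this has rank 4, with invariant factors (1,1,1,1).

The boundary map ∂_2: C_2 → C_1 acts by ∂[p,q,r] = [q,r] − [p,r] + [p,q]. For instance
  ∂[v_1,v_2,v_4] = [v_2,v_4] − [v_1,v_4] + [v_1,v_2].
This gives a 6×1 integer matrix of rank 1; reducing to Smith normal form yields diagonal entries (1).

Now H_k = ker ∂_k / im ∂_{k+1}, so:

  H_0: rank C_0 − rank ∂_1 = 5 − 4 = 1, and the invariant factors of ∂_1 are all 1, so H_0 = Z.

H_0 ≅ Z.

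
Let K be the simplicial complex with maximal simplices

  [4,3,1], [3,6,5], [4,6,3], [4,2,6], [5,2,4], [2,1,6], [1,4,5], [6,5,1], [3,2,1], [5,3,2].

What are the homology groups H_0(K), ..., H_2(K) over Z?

Fix the vertex order 1 < 2 < 3 < 4 < 5 < 6 and write every simplex with vertices in increasing order. Then dim K = 2 and the simplices of K are:

  0-simplices (6): [1], [2], [3], [4], [5], [6]
  1-simplices (15): [1,2], [1,3], [1,4], [1,5], [1,6], [2,3], [2,4], [2,5], [2,6], [3,4], [3,5], [3,6], [4,5], [4,6], [5,6]
  2-simplices (10): [1,2,3], [1,2,6], [1,3,4], [1,4,5], [1,5,6], [2,3,5], [2,4,5], [2,4,6], [3,4,6], [3,5,6]

Hence C_0 ≅ Z^6, C_1 ≅ Z^15, C_2 ≅ Z^10.

Boundary ∂_1: C_1 → C_0 sends each edge [p,q] (with p < q) to q − p.
This gives a 6×15 integer matrix of rank 5; reducing to Smith normal form yields diagonal entries (1,1,1,1,1).

∂_2: C_2 → C_1 maps a triangle to the signed sum of its edges. For instance
  ∂[3,4,6] = [4,6] − [3,6] + [3,4],
  ∂[1,5,6] = [5,6] − [1,6] + [1,5].
The resulting 15×10 matrix has rank 10, and its Smith normal form has invariant factors (1,1,1,1,1,1,1,1,1,2).

Computing H_k = (kernel of ∂_k) / (image of ∂_{k+1}):

  H_0: rank C_0 − rank ∂_1 = 6 − 5 = 1, and the invariant factors of ∂_1 are all 1, so H_0 = Z.
  H_1: rank ker ∂_1 − rank ∂_2 = (15 − 5) − 10 = 0, and ∂_2 has invariant factor 2 > 1, so H_1 = Z/2.
  H_2: rank ker ∂_2 − rank ∂_3 = (10 − 10) − 0 = 0, and there is no ∂_3, so H_2 = 0.

H_0 ≅ Z,  H_1 ≅ Z/2,  H_2 = 0.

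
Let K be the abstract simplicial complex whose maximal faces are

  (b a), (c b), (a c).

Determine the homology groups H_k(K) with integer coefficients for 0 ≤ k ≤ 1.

H_0 ≅ Z,  H_1 ≅ Z.

K has 3 vertices, 3 edges.
rank ∂_0 = 0, rank ∂_1 = 2 ⇒ b_0 = 3 − 0 − 2 = 1; all invariant factors of ∂_1 are 1 so no torsion. So H_0 ≅ Z.
rank ∂_1 = 2, rank ∂_2 = 0 ⇒ b_1 = 3 − 2 − 0 = 1. So H_1 ≅ Z.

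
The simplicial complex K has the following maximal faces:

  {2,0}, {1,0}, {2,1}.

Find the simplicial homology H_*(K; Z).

Order the vertices as 0 < 1 < 2. Listing each simplex with vertices in this order, K has dimension 1 with simplices:

  0-simplices (3): [0], [1], [2]
  1-simplices (3): [0,1], [0,2], [1,2]

giving chain groups C_0 ≅ Z^3, C_1 ≅ Z^3.

∂_1: C_1 → C_0 is given by ∂[p,q] = [q] − [p].
The resulting 3×3 matrix has rank 2, and its Smith normal form has invariant factors (1,1).

Computing H_k = (kernel of ∂_k) / (image of ∂_{k+1}):

  H_0: rank C_0 − rank ∂_1 = 3 − 2 = 1, and the invariant factors of ∂_1 are all 1, so H_0 ≅ Z.
  H_1: rank ker ∂_1 − rank ∂_2 = (3 − 2) − 0 = 1, and there is no ∂_2, so H_1 ≅ Z.

As a check, the Euler characteristic is 3 − 3 = 0, which agrees with 1 − 1 = 0.

H_0 ≅ Z,  H_1 ≅ Z.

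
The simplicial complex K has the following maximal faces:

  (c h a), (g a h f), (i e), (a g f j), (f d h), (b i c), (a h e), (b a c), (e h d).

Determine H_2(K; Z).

H_2 = 0.

Take the total order a < b < c < d < e < f < g < h < i < j on the vertex set. Then K (dimension 3) consists of the simplices:

  0-simplices (10): a, b, c, d, e, f, g, h, i, j
  1-simplices (21): ab, ac, ae, af, ag, ah, aj, bc, bi, ch, ci, de, df, dh, eh, ei, fg, fh, fj, gh, gj
  2-simplices (13): abc, ach, aeh, afg, afh, afj, agh, agj, bci, deh, dfh, fgh, fgj
  3-simplices (2): afgh, afgj

so the chain groups are C_0 ≅ Z^10, C_1 ≅ Z^21, C_2 ≅ Z^13, C_3 ≅ Z^2.

Boundary ∂_1: C_1 → C_0 maps an edge to its endpoints' difference, ∂[p,q] = q − p.
As a 10×21 matrix over Z this has rank 9, with invariant factors (1,1,1,1,1,1,1,1,1).

Boundary ∂_2: C_2 → C_1 maps a triangle to the signed sum of its edges. For instance
  ∂fgh = gh − fh + fg,
  ∂agh = gh − ah + ag.
This gives a 21×13 integer matrix of rank 11; reducing to Smith normal form yields diagonal entries (1,1,1,1,1,1,1,1,1,1,1).

∂_3: C_3 → C_2 sends each 3-simplex σ to the alternating sum Σ_i (−1)^i (σ with its i-th vertex removed). For instance
  ∂afgh = fgh − agh + afh − afg,
  ∂afgj = fgj − agj + afj − afg.
The 13×2 boundary matrix has rank 2 and Smith normal form diag(1,1).

Now H_k = ker ∂_k / im ∂_{k+1}, so:

  H_2: rank ker ∂_2 − rank ∂_3 = (13 − 11) − 2 = 0, and the invariant factors of ∂_3 are all 1, so H_2 = 0.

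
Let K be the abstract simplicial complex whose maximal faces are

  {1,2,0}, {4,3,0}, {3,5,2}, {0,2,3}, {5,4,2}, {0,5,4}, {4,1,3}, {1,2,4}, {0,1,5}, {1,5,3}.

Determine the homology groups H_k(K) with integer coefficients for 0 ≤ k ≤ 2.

K has 6 vertices, 15 edges, 10 triangles.
rank ∂_0 = 0, rank ∂_1 = 5 ⇒ b_0 = 6 − 0 − 5 = 1; all invariant factors of ∂_1 are 1 so no torsion. So H_0 = Z.
rank ∂_1 = 5, rank ∂_2 = 10 ⇒ b_1 = 15 − 5 − 10 = 0; ∂_2 has invariant factor(s) [2] giving torsion. So H_1 = Z/2.
rank ∂_2 = 10, rank ∂_3 = 0 ⇒ b_2 = 10 − 10 − 0 = 0. So H_2 = 0.

H_0 = Z,  H_1 = Z/2,  H_2 = 0.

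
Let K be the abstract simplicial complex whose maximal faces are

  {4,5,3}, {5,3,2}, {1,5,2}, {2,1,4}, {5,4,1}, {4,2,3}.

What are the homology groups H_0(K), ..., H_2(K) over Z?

We work with the vertex ordering 1 < 2 < 3 < 4 < 5. The simplices of K, each written with vertices in increasing order, are:

  0-simplices (5): [1], [2], [3], [4], [5]
  1-simplices (9): [1,2], [1,4], [1,5], [2,3], [2,4], [2,5], [3,4], [3,5], [4,5]
  2-simplices (6): [1,2,4], [1,2,5], [1,4,5], [2,3,4], [2,3,5], [3,4,5]

so the chain groups are C_0 ≅ Z^5, C_1 ≅ Z^9, C_2 ≅ Z^6.

Boundary ∂_1: C_1 → C_0 is given by ∂[p,q] = [q] − [p]. For instance
  ∂[1,5] = [5] − [1].
This gives a 5×9 integer matrix of rank 4; reducing to Smith normal form yields diagonal entries (1,1,1,1).

The boundary map ∂_2: C_2 → C_1 sends each 2-simplex [p,q,r] to [q,r] − [p,r] + [p,q]. For instance
  ∂[1,2,4] = [2,4] − [1,4] + [1,2],
  ∂[2,3,5] = [3,5] − [2,5] + [2,3].
As a 9×6 matrix over Z this has rank 5, with invariant factors (1,1,1,1,1).

Now H_k = ker ∂_k / im ∂_{k+1}, so:

  H_0: rank C_0 − rank ∂_1 = 5 − 4 = 1, and the invariant factors of ∂_1 are all 1, so H_0 ≅ Z.
  H_1: rank ker ∂_1 − rank ∂_2 = (9 − 4) − 5 = 0, and the invariant factors of ∂_2 are all 1, so H_1 ≅ 0.
  H_2: rank ker ∂_2 − rank ∂_3 = (6 − 5) − 0 = 1, and there is no ∂_3, so H_2 ≅ Z.

H_0 = Z,  H_1 = 0,  H_2 = Z.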